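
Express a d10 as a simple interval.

diminished third

Subtracting seven from the interval number removes an octave: 10 − 7 = 3.
That makes a diminished tenth a compound diminished third — an octave plus a diminished third.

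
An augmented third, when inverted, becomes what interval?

d6

Inverted interval numbers add to nine, so a third pairs with a sixth (3 + 6 = 9).
Quality inverts too: augmented becomes diminished. That makes the inversion a diminished sixth.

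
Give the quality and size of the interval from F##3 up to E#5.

F to E spans seven letter names (F-G-A-B-C-D-E), plus an octave, so the interval is some kind of fourteenth.
At 22 semitones, F##3→E#5 falls one short of a major fourteenth: minor.
(Equivalently, a compound minor seventh: a minor seventh plus an octave.)

m14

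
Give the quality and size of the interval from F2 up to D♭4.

m13

F to D spans six letter names (F-G-A-B-C-D), plus an octave: a thirteenth.
At 20 semitones, F2→Db4 falls one short of a major thirteenth: minor.
(Equivalently, a compound minor sixth: a minor sixth plus an octave.)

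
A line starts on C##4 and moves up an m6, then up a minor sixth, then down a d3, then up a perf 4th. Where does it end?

C##4 up a minor sixth → A#4 (8 semitones).
A#4 up a minor sixth → F#5 (8 semitones).
F#5 down a diminished third → D##5 (2 semitones).
Up a perfect fourth from D##5: G##5 (5 semitones up).

G##5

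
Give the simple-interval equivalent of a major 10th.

M3

Each octave removed subtracts seven from the number: 10 − 7 = 3.
Quality carries through unchanged, so the simple form is a major third.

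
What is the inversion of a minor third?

M6

Inverted interval numbers add to nine, so a third pairs with a sixth (3 + 6 = 9).
The quality also flips — minor becomes major — giving a major sixth.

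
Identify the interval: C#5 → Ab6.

diminished thirteenth

C to A spans six letter names (C-D-E-F-G-A), plus an octave — that makes it a thirteenth of some quality.
C#5 to Ab6 spans 19 semitones — two semitones narrower than the major thirteenth (21) — giving a diminished thirteenth.
(Equivalently, a compound diminished sixth: a diminished sixth plus an octave.)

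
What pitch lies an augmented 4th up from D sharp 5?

G double-sharp 5

Four letter names up from D: G.
Moving 6 semitones up from D#5 (the size of an augmented fourth) reaches G##5.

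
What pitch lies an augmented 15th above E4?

The letter stays E (same as the start), shifted two octaves up.
An augmented fifteenth spans 25 semitones, so from E4 the target pitch is E#6.

E#6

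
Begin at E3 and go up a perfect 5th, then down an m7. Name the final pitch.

Up a perfect fifth from E3: B3 (7 semitones up).
Down a minor seventh from B3: C#3 (10 semitones down).

C#3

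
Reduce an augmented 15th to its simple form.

A8

Take out an octave (7 from the number): 15 − 7 = 8.
So an augmented fifteenth is an octave plus an augmented octave. The quality is unchanged.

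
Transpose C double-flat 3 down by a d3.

The third takes the letter from C down to A.
A diminished third spans 2 semitones, so from Cbb3 the target pitch is Ab2.

A flat 2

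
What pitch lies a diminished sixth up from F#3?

Db4

Counting six letter names up from F lands on D.
A diminished sixth spans 7 semitones, so from F#3 the target pitch is Db4.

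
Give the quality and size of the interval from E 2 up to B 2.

P5

E to B spans five letter names (E-F-G-A-B), so the interval is some kind of fifth.
The perfect fifth spans 7 semitones, and E2 to B2 is exactly 7 semitones — so this is a perfect fifth.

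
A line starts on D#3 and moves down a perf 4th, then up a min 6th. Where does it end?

A perfect fourth down from D#3 is A#2.
A#2 up a minor sixth → F#3 (8 semitones).

F#3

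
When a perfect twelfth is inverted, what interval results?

perfect fourth

First reduce the compound perfect twelfth to its simple form, a perfect fifth.
Inverted interval numbers add to nine, so a fifth pairs with a fourth (5 + 4 = 9).
And perfect stays perfect under inversion, so we get a perfect fourth.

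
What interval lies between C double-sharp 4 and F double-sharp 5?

C to F spans four letter names (C-D-E-F), plus an octave — that makes it an eleventh of some quality.
C##4 to F##5 is 17 semitones, matching the perfect eleventh exactly, so the quality is perfect.
(Equivalently, a compound perfect fourth: a perfect fourth plus an octave.)

perfect eleventh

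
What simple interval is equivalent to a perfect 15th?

perfect octave

Each octave removed subtracts seven from the number: 15 − 7 = 8.
Quality carries through unchanged, so the simple form is a perfect octave.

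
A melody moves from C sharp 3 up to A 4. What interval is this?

C to A spans six letter names (C-D-E-F-G-A), plus an octave: a thirteenth.
At 20 semitones, C#3→A4 falls one short of a major thirteenth: minor.
(Equivalently, a compound minor sixth: a minor sixth plus an octave.)

minor 13th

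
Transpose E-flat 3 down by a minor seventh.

F 2

Counting seven letter names down from E lands on F.
A minor seventh is 10 semitones; 10 semitones down from Eb3 gives F2.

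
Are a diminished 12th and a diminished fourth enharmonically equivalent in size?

A diminished twelfth is 18 semitones but a diminished fourth is 4 semitones — different sizes.

No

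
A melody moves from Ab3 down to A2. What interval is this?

d8

Descending from Ab3 to A2 is the same interval as ascending A2 to Ab3.
A to A is the same letter name, plus an octave, so the interval is some kind of octave.
The perfect octave is 12 semitones; here we have 11, one semitone narrower: diminished.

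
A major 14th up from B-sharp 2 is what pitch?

A-double-sharp 4

Seven letters up from B (plus an octave) reaches A.
A major fourteenth spans 23 semitones, so from B#2 the target pitch is A##4.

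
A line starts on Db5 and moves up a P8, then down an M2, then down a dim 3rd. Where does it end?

A5

Db5 up a perfect octave → Db6 (12 semitones).
Db6 down a major second → Cb6 (2 semitones).
Cb6 down a diminished third → A5 (2 semitones).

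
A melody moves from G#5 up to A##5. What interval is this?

augmented second

G to A spans two letter names (G-A) — that makes it a second of some quality.
A major second would be 2 semitones; G#5 to A##5 is 3, one semitone wider, so the interval is augmented.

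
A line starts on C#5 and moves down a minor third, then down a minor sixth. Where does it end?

C##4

C#5 down a minor third → A#4 (3 semitones).
Down a minor sixth from A#4: C##4 (8 semitones down).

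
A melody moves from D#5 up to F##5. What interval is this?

major third

D to F spans three letter names (D-E-F), so the interval is some kind of third.
D#5 to F##5 is 4 semitones, matching the major third exactly, so the quality is major.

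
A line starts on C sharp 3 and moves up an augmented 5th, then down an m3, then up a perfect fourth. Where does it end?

Up an augmented fifth from C#3: G##3 (8 semitones up).
Down a minor third from G##3: E##3 (3 semitones down).
E##3 up a perfect fourth → A##3 (5 semitones).

A double-sharp 3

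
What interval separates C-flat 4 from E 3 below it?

Descending from Cb4 to E3 is the same interval as ascending E3 to Cb4.
E to C spans six letter names (E-F-G-A-B-C) — that makes it a sixth of some quality.
E3 to Cb4 spans 7 semitones — two semitones narrower than the major sixth (9) — giving a diminished sixth.

d6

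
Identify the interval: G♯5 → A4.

Descending from G#5 to A4 is the same interval as ascending A4 to G#5.
A to G spans seven letter names (A-B-C-D-E-F-G), so the interval is some kind of seventh.
The major seventh spans 11 semitones, and A4 to G#5 is exactly 11 semitones — so this is a major seventh.

major seventh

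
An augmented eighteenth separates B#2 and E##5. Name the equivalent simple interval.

augmented 4th

Subtracting seven from the interval number removes an octave: 18 − 14 = 4.
Quality carries through unchanged, so the simple form is an augmented fourth.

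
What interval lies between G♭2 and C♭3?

perfect fourth

G to C spans four letter names (G-A-B-C) — that makes it a fourth of some quality.
The perfect fourth spans 5 semitones, and Gb2 to Cb3 is exactly 5 semitones — so this is a perfect fourth.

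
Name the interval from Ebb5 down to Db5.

Descending from Ebb5 to Db5 is the same interval as ascending Db5 to Ebb5.
D to E spans two letter names (D-E), so the interval is some kind of second.
A major second would be 2 semitones, but Db5 to Ebb5 is 1 — one semitone narrower, making it a minor second.

minor second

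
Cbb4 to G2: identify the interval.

Descending from Cbb4 to G2 is the same interval as ascending G2 to Cbb4.
G to C spans four letter names (G-A-B-C), plus an octave, so the interval is some kind of eleventh.
A perfect eleventh would be 17 semitones; G2 to Cbb4 is 15, two semitones narrower, so the interval is doubly diminished.
(Equivalently, a compound doubly diminished fourth: a doubly diminished fourth plus an octave.)

dd11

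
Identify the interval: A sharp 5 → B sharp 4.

Descending from A#5 to B#4 is the same interval as ascending B#4 to A#5.
B to A spans seven letter names (B-C-D-E-F-G-A) — that makes it a seventh of some quality.
B#4 to A#5 is 10 semitones, a half step short of the major seventh (11), so this is minor.

minor seventh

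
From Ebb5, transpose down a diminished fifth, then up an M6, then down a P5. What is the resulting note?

Bb4

Ebb5 down a diminished fifth → Ab4 (6 semitones).
Up a major sixth from Ab4: F5 (9 semitones up).
A perfect fifth down from F5 is Bb4.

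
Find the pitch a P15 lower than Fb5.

A fifteenth keeps the letter name F, two octaves down from F.
A perfect fifteenth spans 24 semitones, so from Fb5 the target pitch is Fb3.

Fb3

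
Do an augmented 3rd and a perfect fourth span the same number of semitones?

Yes

An augmented third = 5 semitones = a perfect fourth; enharmonically equal.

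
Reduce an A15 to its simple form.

A8

Subtracting seven from the interval number removes an octave: 15 − 7 = 8.
So an augmented fifteenth is an octave plus an augmented octave. The quality is unchanged.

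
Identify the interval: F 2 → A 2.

M3

F to A spans three letter names (F-G-A), so the interval is some kind of third.
Counting semitones, F2→A2 is 4, which is the major third.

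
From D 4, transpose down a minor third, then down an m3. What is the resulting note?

D4 down a minor third → B3 (3 semitones).
B3 down a minor third → G#3 (3 semitones).

G sharp 3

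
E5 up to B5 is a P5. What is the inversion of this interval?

The rule of nine gives the new number: 9 − 5 = 4, so a fifth becomes a fourth.
Quality inverts too: perfect stays perfect. That makes the inversion a perfect fourth.

perfect 4th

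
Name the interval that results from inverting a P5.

P4

Inverted interval numbers add to nine, so a fifth pairs with a fourth (5 + 4 = 9).
The quality also flips — perfect stays perfect — giving a perfect fourth.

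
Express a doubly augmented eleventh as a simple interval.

Take out an octave (7 from the number): 11 − 7 = 4.
Quality carries through unchanged, so the simple form is a doubly augmented fourth.

doubly augmented 4th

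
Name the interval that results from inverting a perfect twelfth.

perfect fourth

First reduce the compound perfect twelfth to its simple form, a perfect fifth.
Interval numbers invert to sum to nine: 5 + 4 = 9, so a fifth inverts to a fourth.
The quality also flips — perfect stays perfect — giving a perfect fourth.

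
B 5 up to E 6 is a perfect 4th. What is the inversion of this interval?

Inverted interval numbers add to nine, so a fourth pairs with a fifth (4 + 5 = 9).
The quality also flips — perfect stays perfect — giving a perfect fifth.

perfect fifth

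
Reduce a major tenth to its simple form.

Take out an octave (7 from the number): 10 − 7 = 3.
That makes a major tenth a compound major third — an octave plus a major third.

major 3rd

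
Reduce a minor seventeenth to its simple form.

minor third

Subtracting seven from the interval number removes an octave: 17 − 14 = 3.
So a minor seventeenth is 2 octaves plus a minor third. The quality is unchanged.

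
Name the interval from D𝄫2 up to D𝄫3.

D to D is the same letter name, plus an octave, so the interval is some kind of octave.
Dbb2 to Dbb3 is 12 semitones, matching the perfect octave exactly, so the quality is perfect.

perfect octave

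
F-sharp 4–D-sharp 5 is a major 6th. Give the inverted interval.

m3

The rule of nine gives the new number: 9 − 6 = 3, so a sixth becomes a third.
The quality also flips — major becomes minor — giving a minor third.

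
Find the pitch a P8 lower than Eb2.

Eb1

For an octave the letter name doesn't change: still E, an octave down.
A perfect octave spans 12 semitones, so from Eb2 the target pitch is Eb1.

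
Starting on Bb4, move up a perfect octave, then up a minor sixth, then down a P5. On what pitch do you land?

Bb4 up a perfect octave → Bb5 (12 semitones).
Up a minor sixth from Bb5: Gb6 (8 semitones up).
A perfect fifth down from Gb6 is Cb6.

Cb6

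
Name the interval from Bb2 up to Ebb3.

diminished fourth

B to E spans four letter names (B-C-D-E) — that makes it a fourth of some quality.
A perfect fourth would be 5 semitones; Bb2 to Ebb3 is 4, one semitone narrower, so the interval is diminished.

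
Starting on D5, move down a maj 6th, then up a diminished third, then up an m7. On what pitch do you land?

Gbb5

Down a major sixth from D5: F4 (9 semitones down).
Up a diminished third from F4: Abb4 (2 semitones up).
A minor seventh up from Abb4 is Gbb5.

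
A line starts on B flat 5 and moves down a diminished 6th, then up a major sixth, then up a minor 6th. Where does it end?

Down a diminished sixth from Bb5: D#5 (7 semitones down).
D#5 up a major sixth → B#5 (9 semitones).
A minor sixth up from B#5 is G#6.

G sharp 6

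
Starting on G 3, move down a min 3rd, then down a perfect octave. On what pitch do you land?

E 2

Down a minor third from G3: E3 (3 semitones down).
Down a perfect octave from E3: E2 (12 semitones down).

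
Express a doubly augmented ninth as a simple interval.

Each octave removed subtracts seven from the number: 9 − 7 = 2.
Quality carries through unchanged, so the simple form is a doubly augmented second.

AA2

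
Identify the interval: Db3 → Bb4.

major 13th

D to B spans six letter names (D-E-F-G-A-B), plus an octave: a thirteenth.
Db3 to Bb4 is 21 semitones, matching the major thirteenth exactly, so the quality is major.
(Equivalently, a compound major sixth: a major sixth plus an octave.)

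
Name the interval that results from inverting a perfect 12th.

P4

First reduce the compound perfect twelfth to its simple form, a perfect fifth.
Inverted interval numbers add to nine, so a fifth pairs with a fourth (5 + 4 = 9).
The quality also flips — perfect stays perfect — giving a perfect fourth.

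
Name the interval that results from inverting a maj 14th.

First reduce the compound major fourteenth to its simple form, a major seventh.
The rule of nine gives the new number: 9 − 7 = 2, so a seventh becomes a second.
Quality inverts too: major becomes minor. That makes the inversion a minor second.

m2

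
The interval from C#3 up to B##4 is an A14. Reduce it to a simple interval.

augmented seventh

Subtracting seven from the interval number removes an octave: 14 − 7 = 7.
So an augmented fourteenth is an octave plus an augmented seventh. The quality is unchanged.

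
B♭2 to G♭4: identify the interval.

m13

B to G spans six letter names (B-C-D-E-F-G), plus an octave — that makes it a thirteenth of some quality.
Bb2 to Gb4 is 20 semitones, a half step short of the major thirteenth (21), so this is minor.
(Equivalently, a compound minor sixth: a minor sixth plus an octave.)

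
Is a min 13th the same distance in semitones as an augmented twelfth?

Yes

A minor thirteenth = 20 semitones = an augmented twelfth; enharmonically equal.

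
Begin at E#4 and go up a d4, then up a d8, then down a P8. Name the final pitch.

Ab4

E#4 up a diminished fourth → A4 (4 semitones).
A diminished octave up from A4 is Ab5.
Ab5 down a perfect octave → Ab4 (12 semitones).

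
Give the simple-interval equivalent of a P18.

perfect fourth

Take out 2 octaves (14 from the number): 18 − 14 = 4.
So a perfect eighteenth is 2 octaves plus a perfect fourth. The quality is unchanged.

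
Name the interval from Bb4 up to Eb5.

B to E spans four letter names (B-C-D-E), so the interval is some kind of fourth.
Bb4 to Eb5 is 5 semitones, matching the perfect fourth exactly, so the quality is perfect.

P4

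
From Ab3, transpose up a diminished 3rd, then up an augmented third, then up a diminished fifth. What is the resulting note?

Bbb4

A diminished third up from Ab3 is Cbb4.
An augmented third up from Cbb4 is Eb4.
Eb4 up a diminished fifth → Bbb4 (6 semitones).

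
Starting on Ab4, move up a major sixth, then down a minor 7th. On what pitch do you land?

G4

Ab4 up a major sixth → F5 (9 semitones).
Down a minor seventh from F5: G4 (10 semitones down).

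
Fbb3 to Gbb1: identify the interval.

minor fourteenth

Descending from Fbb3 to Gbb1 is the same interval as ascending Gbb1 to Fbb3.
G to F spans seven letter names (G-A-B-C-D-E-F), plus an octave — that makes it a fourteenth of some quality.
At 22 semitones, Gbb1→Fbb3 falls one short of a major fourteenth: minor.
(Equivalently, a compound minor seventh: a minor seventh plus an octave.)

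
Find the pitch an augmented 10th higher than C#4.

Three letters up from C (plus an octave) reaches E.
An augmented tenth spans 17 semitones, so from C#4 the target pitch is E##5.

E##5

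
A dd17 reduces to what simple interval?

Take out 2 octaves (14 from the number): 17 − 14 = 3.
That makes a doubly diminished seventeenth a compound doubly diminished third — 2 octaves plus a doubly diminished third.

dd3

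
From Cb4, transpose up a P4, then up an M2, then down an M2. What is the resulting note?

Up a perfect fourth from Cb4: Fb4 (5 semitones up).
A major second up from Fb4 is Gb4.
Down a major second from Gb4: Fb4 (2 semitones down).

Fb4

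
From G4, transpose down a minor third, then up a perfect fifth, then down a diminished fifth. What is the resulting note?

E#4

G4 down a minor third → E4 (3 semitones).
Up a perfect fifth from E4: B4 (7 semitones up).
B4 down a diminished fifth → E#4 (6 semitones).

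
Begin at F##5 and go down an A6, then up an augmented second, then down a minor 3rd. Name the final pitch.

Down an augmented sixth from F##5: A4 (10 semitones down).
An augmented second up from A4 is B#4.
A minor third down from B#4 is G##4.

G##4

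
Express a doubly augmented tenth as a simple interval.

Subtracting seven from the interval number removes an octave: 10 − 7 = 3.
That makes a doubly augmented tenth a compound doubly augmented third — an octave plus a doubly augmented third.

doubly augmented 3rd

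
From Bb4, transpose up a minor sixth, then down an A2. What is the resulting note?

Fbb5

Up a minor sixth from Bb4: Gb5 (8 semitones up).
Down an augmented second from Gb5: Fbb5 (3 semitones down).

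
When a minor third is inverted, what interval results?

major sixth

The rule of nine gives the new number: 9 − 3 = 6, so a third becomes a sixth.
Quality inverts too: minor becomes major. That makes the inversion a major sixth.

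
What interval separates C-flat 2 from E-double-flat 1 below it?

major sixth

Descending from Cb2 to Ebb1 is the same interval as ascending Ebb1 to Cb2.
E to C spans six letter names (E-F-G-A-B-C): a sixth.
Ebb1 to Cb2 is 9 semitones, matching the major sixth exactly, so the quality is major.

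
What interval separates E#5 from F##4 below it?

minor 7th

Descending from E#5 to F##4 is the same interval as ascending F##4 to E#5.
F to E spans seven letter names (F-G-A-B-C-D-E), so the interval is some kind of seventh.
A major seventh would be 11 semitones, but F##4 to E#5 is 10 — one semitone narrower, making it a minor seventh.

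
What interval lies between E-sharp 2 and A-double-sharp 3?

A11

E to A spans four letter names (E-F-G-A), plus an octave, so the interval is some kind of eleventh.
A perfect eleventh would be 17 semitones; E#2 to A##3 is 18, one semitone wider, so the interval is augmented.
(Equivalently, a compound augmented fourth: an augmented fourth plus an octave.)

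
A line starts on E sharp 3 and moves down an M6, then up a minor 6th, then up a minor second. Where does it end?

A major sixth down from E#3 is G#2.
G#2 up a minor sixth → E3 (8 semitones).
E3 up a minor second → F3 (1 semitone).

F 3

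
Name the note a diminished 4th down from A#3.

Counting four letter names down from A lands on E.
A diminished fourth is 4 semitones; 4 semitones down from A#3 gives E##3.

E##3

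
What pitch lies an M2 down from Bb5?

Ab5

Two letter names down from B: A.
A major second is 2 semitones; 2 semitones down from Bb5 gives Ab5.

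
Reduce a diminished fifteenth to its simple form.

d8

Take out an octave (7 from the number): 15 − 7 = 8.
So a diminished fifteenth is an octave plus a diminished octave. The quality is unchanged.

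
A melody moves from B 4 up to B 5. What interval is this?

B to B is the same letter name, plus an octave, so the interval is some kind of octave.
Counting semitones, B4→B5 is 12, which is the perfect octave.

P8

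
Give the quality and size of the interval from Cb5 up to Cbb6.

diminished octave

C to C is the same letter name, plus an octave, so the interval is some kind of octave.
Cb5 to Cbb6 spans 11 semitones — one semitone narrower than the perfect octave (12) — giving a diminished octave.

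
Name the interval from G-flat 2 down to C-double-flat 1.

Descending from Gb2 to Cbb1 is the same interval as ascending Cbb1 to Gb2.
C to G spans five letter names (C-D-E-F-G), plus an octave: a twelfth.
Cbb1 to Gb2 spans 20 semitones — one semitone wider than the perfect twelfth (19) — giving an augmented twelfth.
(Equivalently, a compound augmented fifth: an augmented fifth plus an octave.)

augmented twelfth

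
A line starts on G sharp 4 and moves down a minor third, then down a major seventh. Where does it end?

G#4 down a minor third → E#4 (3 semitones).
Down a major seventh from E#4: F#3 (11 semitones down).

F sharp 3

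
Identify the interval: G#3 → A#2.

Descending from G#3 to A#2 is the same interval as ascending A#2 to G#3.
A to G spans seven letter names (A-B-C-D-E-F-G) — that makes it a seventh of some quality.
A#2 to G#3 is 10 semitones, a half step short of the major seventh (11), so this is minor.

m7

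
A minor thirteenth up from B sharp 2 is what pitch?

Six letters up from B (plus an octave) reaches G.
Moving 20 semitones up from B#2 (the size of a minor thirteenth) reaches G#4.

G sharp 4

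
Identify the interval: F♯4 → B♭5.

d11

F to B spans four letter names (F-G-A-B), plus an octave: an eleventh.
The perfect eleventh is 17 semitones; here we have 16, one semitone narrower: diminished.
(Equivalently, a compound diminished fourth: a diminished fourth plus an octave.)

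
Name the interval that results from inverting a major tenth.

First reduce the compound major tenth to its simple form, a major third.
The rule of nine gives the new number: 9 − 3 = 6, so a third becomes a sixth.
The quality also flips — major becomes minor — giving a minor sixth.

minor 6th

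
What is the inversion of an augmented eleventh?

diminished 5th

First reduce the compound augmented eleventh to its simple form, an augmented fourth.
The rule of nine gives the new number: 9 − 4 = 5, so a fourth becomes a fifth.
Quality inverts too: augmented becomes diminished. That makes the inversion a diminished fifth.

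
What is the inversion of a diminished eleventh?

augmented fifth

First reduce the compound diminished eleventh to its simple form, a diminished fourth.
Interval numbers invert to sum to nine: 4 + 5 = 9, so a fourth inverts to a fifth.
And diminished becomes augmented under inversion, so we get an augmented fifth.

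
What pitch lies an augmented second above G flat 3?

A 3

The second takes the letter from G up to A.
An augmented second is 3 semitones; 3 semitones up from Gb3 gives A3.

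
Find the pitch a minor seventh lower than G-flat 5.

Seven letter names down from G: A.
Moving 10 semitones down from Gb5 (the size of a minor seventh) reaches Ab4.

A-flat 4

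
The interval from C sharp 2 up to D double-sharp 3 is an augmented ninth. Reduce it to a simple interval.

augmented second

Subtracting seven from the interval number removes an octave: 9 − 7 = 2.
Quality carries through unchanged, so the simple form is an augmented second.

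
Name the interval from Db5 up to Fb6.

D to F spans three letter names (D-E-F), plus an octave — that makes it a tenth of some quality.
Db5 to Fb6 is 15 semitones, a half step short of the major tenth (16), so this is minor.
(Equivalently, a compound minor third: a minor third plus an octave.)

minor 10th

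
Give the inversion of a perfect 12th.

perfect 4th

First reduce the compound perfect twelfth to its simple form, a perfect fifth.
Interval numbers invert to sum to nine: 5 + 4 = 9, so a fifth inverts to a fourth.
And perfect stays perfect under inversion, so we get a perfect fourth.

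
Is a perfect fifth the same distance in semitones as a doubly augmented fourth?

Yes

A perfect fifth spans 7 semitones, and a doubly augmented fourth also spans 7 semitones — they're enharmonic.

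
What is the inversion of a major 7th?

Interval numbers invert to sum to nine: 7 + 2 = 9, so a seventh inverts to a second.
Quality inverts too: major becomes minor. That makes the inversion a minor second.

minor 2nd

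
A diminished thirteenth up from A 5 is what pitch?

F flat 7

Six letters up from A (plus an octave) reaches F.
A diminished thirteenth spans 19 semitones, so from A5 the target pitch is Fb7.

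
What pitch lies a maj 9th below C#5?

Counting two letter names plus an octave down from C lands on B.
A major ninth is 14 semitones; 14 semitones down from C#5 gives B3.

B3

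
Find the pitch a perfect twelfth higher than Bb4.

The twelfth's letter: B up five letter names plus an octave → F.
Moving 19 semitones up from Bb4 (the size of a perfect twelfth) reaches F6.

F6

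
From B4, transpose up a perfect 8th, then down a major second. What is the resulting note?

A5

A perfect octave up from B4 is B5.
B5 down a major second → A5 (2 semitones).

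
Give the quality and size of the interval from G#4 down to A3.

M7

Descending from G#4 to A3 is the same interval as ascending A3 to G#4.
A to G spans seven letter names (A-B-C-D-E-F-G), so the interval is some kind of seventh.
Counting semitones, A3→G#4 is 11, which is the major seventh.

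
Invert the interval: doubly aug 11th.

First reduce the compound doubly augmented eleventh to its simple form, a doubly augmented fourth.
Inverted interval numbers add to nine, so a fourth pairs with a fifth (4 + 5 = 9).
Quality inverts too: doubly augmented becomes doubly diminished. That makes the inversion a doubly diminished fifth.

doubly diminished 5th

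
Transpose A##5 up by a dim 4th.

D#6

Four letter names up from A: D.
A diminished fourth is 4 semitones; 4 semitones up from A##5 gives D#6.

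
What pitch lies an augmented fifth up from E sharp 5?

B double-sharp 5

Counting five letter names up from E lands on B.
Moving 8 semitones up from E#5 (the size of an augmented fifth) reaches B##5.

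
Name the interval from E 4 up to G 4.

minor third

E to G spans three letter names (E-F-G) — that makes it a third of some quality.
A major third would be 4 semitones, but E4 to G4 is 3 — one semitone narrower, making it a minor third.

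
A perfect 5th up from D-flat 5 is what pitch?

The fifth takes the letter from D up to A.
A perfect fifth is 7 semitones; 7 semitones up from Db5 gives Ab5.

A-flat 5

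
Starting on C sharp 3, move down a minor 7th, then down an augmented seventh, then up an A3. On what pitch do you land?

G sharp 1

A minor seventh down from C#3 is D#2.
Down an augmented seventh from D#2: Eb1 (12 semitones down).
An augmented third up from Eb1 is G#1.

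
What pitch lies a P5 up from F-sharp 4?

Counting five letter names up from F lands on C.
A perfect fifth is 7 semitones; 7 semitones up from F#4 gives C#5.

C-sharp 5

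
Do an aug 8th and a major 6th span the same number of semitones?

No

13 semitones (augmented octave) vs 9 semitones (major sixth): not equal.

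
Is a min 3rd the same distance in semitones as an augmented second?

A minor third = 3 semitones = an augmented second; enharmonically equal.

Yes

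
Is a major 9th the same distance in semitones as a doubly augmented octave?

A major ninth = 14 semitones = a doubly augmented octave; enharmonically equal.

Yes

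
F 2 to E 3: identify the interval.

major seventh

F to E spans seven letter names (F-G-A-B-C-D-E), so the interval is some kind of seventh.
The major seventh spans 11 semitones, and F2 to E3 is exactly 11 semitones — so this is a major seventh.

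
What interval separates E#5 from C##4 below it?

Descending from E#5 to C##4 is the same interval as ascending C##4 to E#5.
C to E spans three letter names (C-D-E), plus an octave, so the interval is some kind of tenth.
C##4 to E#5 is 15 semitones, a half step short of the major tenth (16), so this is minor.
(Equivalently, a compound minor third: a minor third plus an octave.)

minor tenth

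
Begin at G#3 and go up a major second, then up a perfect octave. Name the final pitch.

A#4

A major second up from G#3 is A#3.
Up a perfect octave from A#3: A#4 (12 semitones up).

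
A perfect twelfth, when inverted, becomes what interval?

perfect fourth

First reduce the compound perfect twelfth to its simple form, a perfect fifth.
Inverted interval numbers add to nine, so a fifth pairs with a fourth (5 + 4 = 9).
And perfect stays perfect under inversion, so we get a perfect fourth.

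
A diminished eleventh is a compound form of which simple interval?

Subtracting seven from the interval number removes an octave: 11 − 7 = 4.
Quality carries through unchanged, so the simple form is a diminished fourth.

diminished fourth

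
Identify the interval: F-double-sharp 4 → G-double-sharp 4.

M2

F to G spans two letter names (F-G) — that makes it a second of some quality.
The major second spans 2 semitones, and F##4 to G##4 is exactly 2 semitones — so this is a major second.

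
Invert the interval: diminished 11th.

First reduce the compound diminished eleventh to its simple form, a diminished fourth.
The rule of nine gives the new number: 9 − 4 = 5, so a fourth becomes a fifth.
And diminished becomes augmented under inversion, so we get an augmented fifth.

augmented fifth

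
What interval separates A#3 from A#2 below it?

perfect 8th

Descending from A#3 to A#2 is the same interval as ascending A#2 to A#3.
A to A is the same letter name, plus an octave: an octave.
The perfect octave spans 12 semitones, and A#2 to A#3 is exactly 12 semitones — so this is a perfect octave.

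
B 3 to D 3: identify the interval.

M6

Descending from B3 to D3 is the same interval as ascending D3 to B3.
D to B spans six letter names (D-E-F-G-A-B), so the interval is some kind of sixth.
Counting semitones, D3→B3 is 9, which is the major sixth.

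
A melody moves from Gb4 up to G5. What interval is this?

A8

G to G is the same letter name, plus an octave: an octave.
A perfect octave would be 12 semitones; Gb4 to G5 is 13, one semitone wider, so the interval is augmented.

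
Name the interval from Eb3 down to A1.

Descending from Eb3 to A1 is the same interval as ascending A1 to Eb3.
A to E spans five letter names (A-B-C-D-E), plus an octave: a twelfth.
A perfect twelfth would be 19 semitones; A1 to Eb3 is 18, one semitone narrower, so the interval is diminished.
(Equivalently, a compound diminished fifth: a diminished fifth plus an octave.)

diminished twelfth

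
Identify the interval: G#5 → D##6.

G to D spans five letter names (G-A-B-C-D) — that makes it a fifth of some quality.
The perfect fifth is 7 semitones; here we have 8, one semitone wider: augmented.

augmented fifth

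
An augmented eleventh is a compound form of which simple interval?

Subtracting seven from the interval number removes an octave: 11 − 7 = 4.
So an augmented eleventh is an octave plus an augmented fourth. The quality is unchanged.

augmented 4th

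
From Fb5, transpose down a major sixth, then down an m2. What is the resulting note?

Gb4

A major sixth down from Fb5 is Abb4.
Abb4 down a minor second → Gb4 (1 semitone).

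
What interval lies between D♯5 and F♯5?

minor third

D to F spans three letter names (D-E-F) — that makes it a third of some quality.
A major third would be 4 semitones, but D#5 to F#5 is 3 — one semitone narrower, making it a minor third.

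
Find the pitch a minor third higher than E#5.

The third takes the letter from E up to G.
A minor third is 3 semitones; 3 semitones up from E#5 gives G#5.

G#5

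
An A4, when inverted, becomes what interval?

The rule of nine gives the new number: 9 − 4 = 5, so a fourth becomes a fifth.
And augmented becomes diminished under inversion, so we get a diminished fifth.

diminished 5th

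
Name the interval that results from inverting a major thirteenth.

minor third

First reduce the compound major thirteenth to its simple form, a major sixth.
Inverted interval numbers add to nine, so a sixth pairs with a third (6 + 3 = 9).
The quality also flips — major becomes minor — giving a minor third.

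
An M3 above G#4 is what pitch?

The third takes the letter from G up to B.
A major third spans 4 semitones, so from G#4 the target pitch is B#4.

B#4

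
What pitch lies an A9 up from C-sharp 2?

D-double-sharp 3

The ninth's letter: C up two letter names plus an octave → D.
An augmented ninth is 15 semitones; 15 semitones up from C#2 gives D##3.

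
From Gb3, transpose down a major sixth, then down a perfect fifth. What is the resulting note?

Ebb2

Down a major sixth from Gb3: Bbb2 (9 semitones down).
A perfect fifth down from Bbb2 is Ebb2.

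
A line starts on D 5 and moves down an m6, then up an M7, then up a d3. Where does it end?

A minor sixth down from D5 is F#4.
A major seventh up from F#4 is E#5.
Up a diminished third from E#5: G5 (2 semitones up).

G 5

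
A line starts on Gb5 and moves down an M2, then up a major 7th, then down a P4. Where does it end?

Bb5

A major second down from Gb5 is Fb5.
A major seventh up from Fb5 is Eb6.
Down a perfect fourth from Eb6: Bb5 (5 semitones down).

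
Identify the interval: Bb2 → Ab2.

Descending from Bb2 to Ab2 is the same interval as ascending Ab2 to Bb2.
A to B spans two letter names (A-B) — that makes it a second of some quality.
Ab2 to Bb2 is 2 semitones, matching the major second exactly, so the quality is major.

M2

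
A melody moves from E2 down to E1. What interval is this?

Descending from E2 to E1 is the same interval as ascending E1 to E2.
E to E is the same letter name, plus an octave, so the interval is some kind of octave.
Counting semitones, E1→E2 is 12, which is the perfect octave.

perfect 8th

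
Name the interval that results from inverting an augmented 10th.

d6

First reduce the compound augmented tenth to its simple form, an augmented third.
Interval numbers invert to sum to nine: 3 + 6 = 9, so a third inverts to a sixth.
The quality also flips — augmented becomes diminished — giving a diminished sixth.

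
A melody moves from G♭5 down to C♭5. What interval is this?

perfect 5th

Descending from Gb5 to Cb5 is the same interval as ascending Cb5 to Gb5.
C to G spans five letter names (C-D-E-F-G): a fifth.
Cb5 to Gb5 is 7 semitones, matching the perfect fifth exactly, so the quality is perfect.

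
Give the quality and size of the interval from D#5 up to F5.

D to F spans three letter names (D-E-F) — that makes it a third of some quality.
A major third would be 4 semitones; D#5 to F5 is 2, two semitones narrower, so the interval is diminished.

d3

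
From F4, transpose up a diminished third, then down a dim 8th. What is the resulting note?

A diminished third up from F4 is Abb4.
A diminished octave down from Abb4 is Ab3.

Ab3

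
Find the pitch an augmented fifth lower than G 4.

C flat 4

Counting five letter names down from G lands on C.
An augmented fifth spans 8 semitones, so from G4 the target pitch is Cb4.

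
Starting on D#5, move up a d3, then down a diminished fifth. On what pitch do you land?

A diminished third up from D#5 is F5.
A diminished fifth down from F5 is B4.

B4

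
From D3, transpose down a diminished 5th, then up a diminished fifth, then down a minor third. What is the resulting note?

B2

D3 down a diminished fifth → G#2 (6 semitones).
G#2 up a diminished fifth → D3 (6 semitones).
A minor third down from D3 is B2.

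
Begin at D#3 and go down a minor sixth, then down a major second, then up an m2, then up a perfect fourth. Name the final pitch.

B2

D#3 down a minor sixth → F##2 (8 semitones).
A major second down from F##2 is E#2.
A minor second up from E#2 is F#2.
Up a perfect fourth from F#2: B2 (5 semitones up).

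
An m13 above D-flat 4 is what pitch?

B-double-flat 5

The thirteenth's letter: D up six letter names plus an octave → B.
Moving 20 semitones up from Db4 (the size of a minor thirteenth) reaches Bbb5.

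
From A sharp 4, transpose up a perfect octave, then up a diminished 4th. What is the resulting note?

D 6

Up a perfect octave from A#4: A#5 (12 semitones up).
Up a diminished fourth from A#5: D6 (4 semitones up).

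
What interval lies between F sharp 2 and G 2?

F to G spans two letter names (F-G) — that makes it a second of some quality.
At 1 semitone, F#2→G2 falls one short of a major second: minor.

minor 2nd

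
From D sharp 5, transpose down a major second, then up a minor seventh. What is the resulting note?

D#5 down a major second → C#5 (2 semitones).
C#5 up a minor seventh → B5 (10 semitones).

B 5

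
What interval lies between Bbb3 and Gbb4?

B to G spans six letter names (B-C-D-E-F-G): a sixth.
A major sixth would be 9 semitones, but Bbb3 to Gbb4 is 8 — one semitone narrower, making it a minor sixth.

minor 6th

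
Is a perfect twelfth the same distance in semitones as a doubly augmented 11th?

A perfect twelfth spans 19 semitones, and a doubly augmented eleventh also spans 19 semitones — they're enharmonic.

Yes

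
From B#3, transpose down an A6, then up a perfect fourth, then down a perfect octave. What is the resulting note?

An augmented sixth down from B#3 is D3.
Up a perfect fourth from D3: G3 (5 semitones up).
G3 down a perfect octave → G2 (12 semitones).

G2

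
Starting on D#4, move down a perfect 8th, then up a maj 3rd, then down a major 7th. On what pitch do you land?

Down a perfect octave from D#4: D#3 (12 semitones down).
Up a major third from D#3: F##3 (4 semitones up).
F##3 down a major seventh → G#2 (11 semitones).

G#2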